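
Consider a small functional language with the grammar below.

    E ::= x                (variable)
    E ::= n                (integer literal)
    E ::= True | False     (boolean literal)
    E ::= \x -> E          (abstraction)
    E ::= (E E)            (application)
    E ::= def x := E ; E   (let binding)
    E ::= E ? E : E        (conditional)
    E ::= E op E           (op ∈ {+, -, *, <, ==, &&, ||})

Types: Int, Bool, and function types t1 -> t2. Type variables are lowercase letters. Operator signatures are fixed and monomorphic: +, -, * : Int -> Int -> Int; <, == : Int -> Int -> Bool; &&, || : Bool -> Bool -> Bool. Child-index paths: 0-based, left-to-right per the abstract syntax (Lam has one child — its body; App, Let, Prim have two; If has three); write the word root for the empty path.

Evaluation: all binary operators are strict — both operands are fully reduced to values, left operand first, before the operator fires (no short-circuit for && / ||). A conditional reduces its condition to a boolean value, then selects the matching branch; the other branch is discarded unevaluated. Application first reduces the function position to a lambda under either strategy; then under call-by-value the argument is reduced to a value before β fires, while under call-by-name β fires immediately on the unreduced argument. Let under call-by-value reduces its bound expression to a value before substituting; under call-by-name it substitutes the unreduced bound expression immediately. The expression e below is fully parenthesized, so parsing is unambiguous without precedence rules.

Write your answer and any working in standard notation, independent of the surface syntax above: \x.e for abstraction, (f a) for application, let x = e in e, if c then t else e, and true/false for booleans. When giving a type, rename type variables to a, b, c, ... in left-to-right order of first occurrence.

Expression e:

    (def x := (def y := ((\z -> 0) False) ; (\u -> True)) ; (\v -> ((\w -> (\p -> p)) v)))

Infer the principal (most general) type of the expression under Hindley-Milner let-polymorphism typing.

Answer: a -> b -> b

Derivation:
\z._ : a -> Int
  unify a -> Int ~ Bool -> b
  unify a ~ Bool
  unify Int ~ b
_ _ : Int
let y : Int
\u._ : c -> Bool
let x : forall. c -> Bool
p : f
\p._ : f -> f
\w._ : e -> f -> f
v : d
  unify e -> f -> f ~ d -> g
  unify e ~ d
  unify f -> f ~ g
_ _ : f -> f
\v._ : d -> f -> f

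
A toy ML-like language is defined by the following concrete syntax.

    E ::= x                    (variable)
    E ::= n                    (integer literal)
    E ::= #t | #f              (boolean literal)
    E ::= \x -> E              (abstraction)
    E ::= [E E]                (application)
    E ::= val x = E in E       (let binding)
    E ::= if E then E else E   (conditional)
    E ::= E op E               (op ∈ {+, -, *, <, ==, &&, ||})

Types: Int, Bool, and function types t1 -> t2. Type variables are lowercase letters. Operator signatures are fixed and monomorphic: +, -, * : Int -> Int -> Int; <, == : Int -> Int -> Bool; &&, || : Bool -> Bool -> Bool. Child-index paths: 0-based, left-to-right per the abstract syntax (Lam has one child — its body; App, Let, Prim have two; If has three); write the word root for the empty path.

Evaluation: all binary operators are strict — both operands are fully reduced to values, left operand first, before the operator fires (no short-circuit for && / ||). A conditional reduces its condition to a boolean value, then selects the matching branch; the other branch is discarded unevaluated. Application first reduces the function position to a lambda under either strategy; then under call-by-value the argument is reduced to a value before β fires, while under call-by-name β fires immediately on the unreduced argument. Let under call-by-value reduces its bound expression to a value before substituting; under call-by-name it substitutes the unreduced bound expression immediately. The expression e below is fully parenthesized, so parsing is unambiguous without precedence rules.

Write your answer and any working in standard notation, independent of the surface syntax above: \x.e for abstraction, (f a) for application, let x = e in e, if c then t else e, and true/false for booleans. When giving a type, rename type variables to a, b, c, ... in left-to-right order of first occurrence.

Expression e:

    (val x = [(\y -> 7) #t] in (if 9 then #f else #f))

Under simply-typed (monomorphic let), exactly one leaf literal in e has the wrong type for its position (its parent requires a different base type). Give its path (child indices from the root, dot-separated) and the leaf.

Derivation:
\y._ : a -> Int
  unify a -> Int ~ Bool -> b
  unify a ~ Bool
  unify Int ~ b
_ _ : Int
let x : Int
  unify Int ~ Bool
  FAIL: mismatch Int ~ Bool

Answer: 1.0 : 9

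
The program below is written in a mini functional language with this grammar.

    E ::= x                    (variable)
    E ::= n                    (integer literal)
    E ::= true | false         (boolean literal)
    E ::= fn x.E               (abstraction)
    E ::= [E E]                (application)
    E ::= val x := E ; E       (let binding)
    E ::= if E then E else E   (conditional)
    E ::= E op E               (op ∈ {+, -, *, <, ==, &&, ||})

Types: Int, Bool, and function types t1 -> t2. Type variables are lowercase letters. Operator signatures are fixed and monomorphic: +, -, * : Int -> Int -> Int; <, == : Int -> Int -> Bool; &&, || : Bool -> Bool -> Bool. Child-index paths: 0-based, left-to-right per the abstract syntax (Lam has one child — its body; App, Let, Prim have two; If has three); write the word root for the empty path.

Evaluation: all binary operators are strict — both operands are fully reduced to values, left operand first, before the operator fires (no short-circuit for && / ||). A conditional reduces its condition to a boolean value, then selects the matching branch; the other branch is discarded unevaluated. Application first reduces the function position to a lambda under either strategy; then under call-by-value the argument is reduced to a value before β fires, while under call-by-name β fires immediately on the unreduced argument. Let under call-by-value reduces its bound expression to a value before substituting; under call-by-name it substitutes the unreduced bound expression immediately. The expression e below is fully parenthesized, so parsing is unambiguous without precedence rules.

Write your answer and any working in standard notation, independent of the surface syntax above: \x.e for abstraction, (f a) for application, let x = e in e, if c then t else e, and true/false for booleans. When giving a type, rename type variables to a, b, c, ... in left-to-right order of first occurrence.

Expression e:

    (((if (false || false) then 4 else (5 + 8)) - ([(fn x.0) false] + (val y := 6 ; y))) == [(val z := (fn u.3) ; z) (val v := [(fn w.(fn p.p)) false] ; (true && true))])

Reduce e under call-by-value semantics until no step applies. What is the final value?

Trace:
step 0: (((if (false || false) then 4 else (5 + 8)) - (((\x.0) false) + (let y = 6 in y))) == ((let z = (\u.3) in z) (let v = ((\w.(\p.p)) false) in (true && true))))
step 1: [delta@0.0.0] (((if false then 4 else (5 + 8)) - (((\x.0) false) + (let y = 6 in y))) == ((let z = (\u.3) in z) (let v = ((\w.(\p.p)) false) in (true && true))))
step 2: [if@0.0] (((5 + 8) - (((\x.0) false) + (let y = 6 in y))) == ((let z = (\u.3) in z) (let v = ((\w.(\p.p)) false) in (true && true))))
step 3: [delta@0.0] ((13 - (((\x.0) false) + (let y = 6 in y))) == ((let z = (\u.3) in z) (let v = ((\w.(\p.p)) false) in (true && true))))
step 4: [beta@0.1.0] ((13 - (0 + (let y = 6 in y))) == ((let z = (\u.3) in z) (let v = ((\w.(\p.p)) false) in (true && true))))
step 5: [let@0.1.1] ((13 - (0 + 6)) == ((let z = (\u.3) in z) (let v = ((\w.(\p.p)) false) in (true && true))))
step 6: [delta@0.1] ((13 - 6) == ((let z = (\u.3) in z) (let v = ((\w.(\p.p)) false) in (true && true))))
step 7: [delta@0] (7 == ((let z = (\u.3) in z) (let v = ((\w.(\p.p)) false) in (true && true))))
step 8: [let@1.0] (7 == ((\u.3) (let v = ((\w.(\p.p)) false) in (true && true))))
step 9: [beta@1.1.0] (7 == ((\u.3) (let v = (\p.p) in (true && true))))
step 10: [let@1.1] (7 == ((\u.3) (true && true)))
step 11: [delta@1.1] (7 == ((\u.3) true))
step 12: [beta@1] (7 == 3)
step 13: [delta@root] false

Answer: false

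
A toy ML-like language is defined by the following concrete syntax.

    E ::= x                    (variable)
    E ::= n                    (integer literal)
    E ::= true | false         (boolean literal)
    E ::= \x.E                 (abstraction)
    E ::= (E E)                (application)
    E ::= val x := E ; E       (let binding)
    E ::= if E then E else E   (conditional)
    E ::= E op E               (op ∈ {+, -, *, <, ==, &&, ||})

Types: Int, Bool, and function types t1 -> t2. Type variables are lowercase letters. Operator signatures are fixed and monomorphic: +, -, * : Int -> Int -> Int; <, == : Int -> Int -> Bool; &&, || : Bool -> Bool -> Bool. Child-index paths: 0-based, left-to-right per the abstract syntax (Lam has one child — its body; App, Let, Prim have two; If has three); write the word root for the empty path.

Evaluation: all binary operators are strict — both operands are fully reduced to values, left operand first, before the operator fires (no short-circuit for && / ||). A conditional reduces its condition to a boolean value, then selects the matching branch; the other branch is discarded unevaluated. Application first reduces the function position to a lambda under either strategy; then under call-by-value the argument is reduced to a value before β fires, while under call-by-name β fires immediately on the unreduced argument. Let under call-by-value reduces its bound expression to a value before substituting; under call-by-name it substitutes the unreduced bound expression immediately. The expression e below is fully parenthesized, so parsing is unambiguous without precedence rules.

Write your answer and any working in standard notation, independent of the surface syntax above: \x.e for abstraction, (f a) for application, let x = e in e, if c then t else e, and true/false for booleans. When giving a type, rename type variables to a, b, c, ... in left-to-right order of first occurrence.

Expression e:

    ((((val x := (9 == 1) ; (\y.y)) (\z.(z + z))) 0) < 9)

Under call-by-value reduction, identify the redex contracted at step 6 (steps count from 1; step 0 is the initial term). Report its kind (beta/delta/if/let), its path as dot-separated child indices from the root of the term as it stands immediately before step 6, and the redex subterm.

Derivation:
step 0: ((((let x = (9 == 1) in (\y.y)) (\z.(z + z))) 0) < 9)
step 1: [delta@0.0.0.0] ((((let x = false in (\y.y)) (\z.(z + z))) 0) < 9)
step 2: [let@0.0.0] ((((\y.y) (\z.(z + z))) 0) < 9)
step 3: [beta@0.0] (((\z.(z + z)) 0) < 9)
step 4: [beta@0] ((0 + 0) < 9)
step 5: [delta@0] (0 < 9)
step 6: [delta@root] true

Answer: delta at root : (0 < 9)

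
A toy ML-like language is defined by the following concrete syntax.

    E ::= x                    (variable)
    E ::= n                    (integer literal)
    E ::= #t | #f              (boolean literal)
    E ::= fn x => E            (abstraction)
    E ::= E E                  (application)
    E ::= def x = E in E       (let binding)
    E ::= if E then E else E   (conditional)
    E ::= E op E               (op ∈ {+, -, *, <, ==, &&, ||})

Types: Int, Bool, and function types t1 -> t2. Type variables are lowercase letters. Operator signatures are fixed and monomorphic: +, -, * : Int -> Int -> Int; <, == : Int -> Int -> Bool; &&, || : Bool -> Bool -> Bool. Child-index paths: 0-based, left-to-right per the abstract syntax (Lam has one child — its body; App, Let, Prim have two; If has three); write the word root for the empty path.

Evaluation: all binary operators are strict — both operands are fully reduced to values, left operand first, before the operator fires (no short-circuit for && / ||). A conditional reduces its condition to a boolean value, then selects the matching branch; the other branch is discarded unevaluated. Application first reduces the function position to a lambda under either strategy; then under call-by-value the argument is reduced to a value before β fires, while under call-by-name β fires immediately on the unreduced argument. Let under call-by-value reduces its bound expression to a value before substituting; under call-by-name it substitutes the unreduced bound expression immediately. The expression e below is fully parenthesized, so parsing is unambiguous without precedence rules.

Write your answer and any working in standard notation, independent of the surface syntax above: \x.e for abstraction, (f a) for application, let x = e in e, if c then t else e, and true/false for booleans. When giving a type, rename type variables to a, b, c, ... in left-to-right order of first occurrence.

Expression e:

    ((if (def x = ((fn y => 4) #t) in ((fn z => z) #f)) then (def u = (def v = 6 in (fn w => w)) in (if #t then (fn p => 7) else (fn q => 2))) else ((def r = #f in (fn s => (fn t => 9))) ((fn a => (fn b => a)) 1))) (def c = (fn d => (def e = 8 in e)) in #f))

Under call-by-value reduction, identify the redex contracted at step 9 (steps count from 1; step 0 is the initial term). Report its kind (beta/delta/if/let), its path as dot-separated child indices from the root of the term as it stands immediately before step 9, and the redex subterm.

Answer: beta at root : ((\t.9) false)

Working:
step 0: ((if (let x = ((\y.4) true) in ((\z.z) false)) then (let u = (let v = 6 in (\w.w)) in (if true then (\p.7) else (\q.2))) else ((let r = false in (\s.(\t.9))) ((\a.(\b.a)) 1))) (let c = (\d.(let e = 8 in e)) in false))
step 1: [beta@0.0.0] ((if (let x = 4 in ((\z.z) false)) then (let u = (let v = 6 in (\w.w)) in (if true then (\p.7) else (\q.2))) else ((let r = false in (\s.(\t.9))) ((\a.(\b.a)) 1))) (let c = (\d.(let e = 8 in e)) in false))
step 2: [let@0.0] ((if ((\z.z) false) then (let u = (let v = 6 in (\w.w)) in (if true then (\p.7) else (\q.2))) else ((let r = false in (\s.(\t.9))) ((\a.(\b.a)) 1))) (let c = (\d.(let e = 8 in e)) in false))
step 3: [beta@0.0] ((if false then (let u = (let v = 6 in (\w.w)) in (if true then (\p.7) else (\q.2))) else ((let r = false in (\s.(\t.9))) ((\a.(\b.a)) 1))) (let c = (\d.(let e = 8 in e)) in false))
step 4: [if@0] (((let r = false in (\s.(\t.9))) ((\a.(\b.a)) 1)) (let c = (\d.(let e = 8 in e)) in false))
step 5: [let@0.0] (((\s.(\t.9)) ((\a.(\b.a)) 1)) (let c = (\d.(let e = 8 in e)) in false))
step 6: [beta@0.1] (((\s.(\t.9)) (\b.1)) (let c = (\d.(let e = 8 in e)) in false))
step 7: [beta@0] ((\t.9) (let c = (\d.(let e = 8 in e)) in false))
step 8: [let@1] ((\t.9) false)
step 9: [beta@root] 9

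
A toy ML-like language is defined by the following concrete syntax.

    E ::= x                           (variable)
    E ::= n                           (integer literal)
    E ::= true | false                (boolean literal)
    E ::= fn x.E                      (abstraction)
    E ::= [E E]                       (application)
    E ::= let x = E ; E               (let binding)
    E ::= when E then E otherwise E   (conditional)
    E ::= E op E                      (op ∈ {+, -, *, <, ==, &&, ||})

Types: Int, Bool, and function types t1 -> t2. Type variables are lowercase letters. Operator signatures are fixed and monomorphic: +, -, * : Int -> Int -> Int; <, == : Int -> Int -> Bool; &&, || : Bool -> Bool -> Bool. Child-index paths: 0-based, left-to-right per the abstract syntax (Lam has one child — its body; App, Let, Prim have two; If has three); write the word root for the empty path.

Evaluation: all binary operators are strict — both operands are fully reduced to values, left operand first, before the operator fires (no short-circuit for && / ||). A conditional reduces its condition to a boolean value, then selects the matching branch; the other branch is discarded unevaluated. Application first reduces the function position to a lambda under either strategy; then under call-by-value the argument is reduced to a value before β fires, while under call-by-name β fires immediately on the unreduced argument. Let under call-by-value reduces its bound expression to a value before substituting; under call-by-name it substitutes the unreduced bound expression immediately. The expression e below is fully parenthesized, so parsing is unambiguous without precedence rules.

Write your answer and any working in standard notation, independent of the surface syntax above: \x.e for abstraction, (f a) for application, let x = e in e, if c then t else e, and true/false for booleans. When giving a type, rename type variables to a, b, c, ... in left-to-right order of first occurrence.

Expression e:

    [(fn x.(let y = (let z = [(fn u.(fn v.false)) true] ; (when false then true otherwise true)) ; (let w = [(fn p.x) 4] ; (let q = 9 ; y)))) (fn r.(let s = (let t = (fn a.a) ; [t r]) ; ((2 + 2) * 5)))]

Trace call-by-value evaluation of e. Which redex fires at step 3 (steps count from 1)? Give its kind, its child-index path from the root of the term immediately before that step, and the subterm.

Trace:
step 0: ((\x.(let y = (let z = ((\u.(\v.false)) true) in (if false then true else true)) in (let w = ((\p.x) 4) in (let q = 9 in y)))) (\r.(let s = (let t = (\a.a) in (t r)) in ((2 + 2) * 5))))
step 1: [beta@root] (let y = (let z = ((\u.(\v.false)) true) in (if false then true else true)) in (let w = ((\p.(\r.(let s = (let t = (\a.a) in (t r)) in ((2 + 2) * 5)))) 4) in (let q = 9 in y)))
step 2: [beta@0.0] (let y = (let z = (\v.false) in (if false then true else true)) in (let w = ((\p.(\r.(let s = (let t = (\a.a) in (t r)) in ((2 + 2) * 5)))) 4) in (let q = 9 in y)))
step 3: [let@0] (let y = (if false then true else true) in (let w = ((\p.(\r.(let s = (let t = (\a.a) in (t r)) in ((2 + 2) * 5)))) 4) in (let q = 9 in y)))

Answer: let at 0 : (let z = (\v.false) in (if false then true else true))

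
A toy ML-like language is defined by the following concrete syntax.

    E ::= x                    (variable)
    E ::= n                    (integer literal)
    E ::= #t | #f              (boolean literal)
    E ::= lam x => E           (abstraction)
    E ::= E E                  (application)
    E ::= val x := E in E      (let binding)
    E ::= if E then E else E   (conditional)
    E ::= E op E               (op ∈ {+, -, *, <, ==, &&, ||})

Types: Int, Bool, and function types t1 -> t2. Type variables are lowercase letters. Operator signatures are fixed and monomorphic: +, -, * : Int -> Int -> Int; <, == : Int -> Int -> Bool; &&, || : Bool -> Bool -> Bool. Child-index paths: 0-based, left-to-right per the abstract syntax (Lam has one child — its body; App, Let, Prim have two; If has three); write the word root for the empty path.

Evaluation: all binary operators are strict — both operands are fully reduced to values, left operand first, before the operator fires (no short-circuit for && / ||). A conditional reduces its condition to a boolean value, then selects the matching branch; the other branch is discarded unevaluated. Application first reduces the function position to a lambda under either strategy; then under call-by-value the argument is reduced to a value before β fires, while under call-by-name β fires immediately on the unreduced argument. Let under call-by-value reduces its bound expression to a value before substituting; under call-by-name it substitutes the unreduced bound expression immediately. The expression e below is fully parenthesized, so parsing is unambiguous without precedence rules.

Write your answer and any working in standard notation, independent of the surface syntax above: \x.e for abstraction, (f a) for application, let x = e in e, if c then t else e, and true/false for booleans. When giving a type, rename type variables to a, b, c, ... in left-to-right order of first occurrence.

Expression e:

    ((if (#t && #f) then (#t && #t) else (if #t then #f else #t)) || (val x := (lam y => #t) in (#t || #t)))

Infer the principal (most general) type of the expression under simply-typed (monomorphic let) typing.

Working:
  unify Bool ~ Bool
  unify Bool ~ Bool
  unify Bool ~ Bool
  unify Bool ~ Bool
  unify Bool ~ Bool
  unify Bool ~ Bool
  unify Bool ~ Bool
  unify Bool ~ Bool
  unify Bool ~ Bool
\y._ : a -> Bool
let x : a -> Bool
  unify Bool ~ Bool
  unify Bool ~ Bool
  unify Bool ~ Bool

Answer: Bool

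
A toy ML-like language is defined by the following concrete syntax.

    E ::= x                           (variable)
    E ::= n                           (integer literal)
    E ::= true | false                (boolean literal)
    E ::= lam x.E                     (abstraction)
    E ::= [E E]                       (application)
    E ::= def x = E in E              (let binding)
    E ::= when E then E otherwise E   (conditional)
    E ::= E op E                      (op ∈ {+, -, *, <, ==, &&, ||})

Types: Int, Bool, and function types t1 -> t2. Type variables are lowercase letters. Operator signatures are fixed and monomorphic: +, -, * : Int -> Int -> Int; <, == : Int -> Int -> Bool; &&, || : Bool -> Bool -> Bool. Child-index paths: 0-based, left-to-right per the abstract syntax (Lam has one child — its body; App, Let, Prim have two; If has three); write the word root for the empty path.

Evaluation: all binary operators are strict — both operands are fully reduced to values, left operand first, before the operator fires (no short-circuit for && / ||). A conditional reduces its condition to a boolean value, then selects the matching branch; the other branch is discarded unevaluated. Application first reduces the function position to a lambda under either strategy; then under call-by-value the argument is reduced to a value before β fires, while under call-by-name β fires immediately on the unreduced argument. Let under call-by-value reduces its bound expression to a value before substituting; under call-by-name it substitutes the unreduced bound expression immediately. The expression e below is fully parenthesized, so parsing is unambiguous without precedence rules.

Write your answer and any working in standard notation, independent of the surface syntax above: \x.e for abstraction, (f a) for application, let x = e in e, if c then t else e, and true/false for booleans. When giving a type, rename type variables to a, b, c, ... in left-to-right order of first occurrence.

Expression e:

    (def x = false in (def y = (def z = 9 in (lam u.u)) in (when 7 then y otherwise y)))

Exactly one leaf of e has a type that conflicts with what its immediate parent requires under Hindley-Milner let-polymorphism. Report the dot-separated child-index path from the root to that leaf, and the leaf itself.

Answer: 1.1.0 : 7

Trace:
let x : Bool
let z : Int
u : a
\u._ : a -> a
let y : forall. a -> a
  unify Int ~ Bool
  FAIL: mismatch Int ~ Bool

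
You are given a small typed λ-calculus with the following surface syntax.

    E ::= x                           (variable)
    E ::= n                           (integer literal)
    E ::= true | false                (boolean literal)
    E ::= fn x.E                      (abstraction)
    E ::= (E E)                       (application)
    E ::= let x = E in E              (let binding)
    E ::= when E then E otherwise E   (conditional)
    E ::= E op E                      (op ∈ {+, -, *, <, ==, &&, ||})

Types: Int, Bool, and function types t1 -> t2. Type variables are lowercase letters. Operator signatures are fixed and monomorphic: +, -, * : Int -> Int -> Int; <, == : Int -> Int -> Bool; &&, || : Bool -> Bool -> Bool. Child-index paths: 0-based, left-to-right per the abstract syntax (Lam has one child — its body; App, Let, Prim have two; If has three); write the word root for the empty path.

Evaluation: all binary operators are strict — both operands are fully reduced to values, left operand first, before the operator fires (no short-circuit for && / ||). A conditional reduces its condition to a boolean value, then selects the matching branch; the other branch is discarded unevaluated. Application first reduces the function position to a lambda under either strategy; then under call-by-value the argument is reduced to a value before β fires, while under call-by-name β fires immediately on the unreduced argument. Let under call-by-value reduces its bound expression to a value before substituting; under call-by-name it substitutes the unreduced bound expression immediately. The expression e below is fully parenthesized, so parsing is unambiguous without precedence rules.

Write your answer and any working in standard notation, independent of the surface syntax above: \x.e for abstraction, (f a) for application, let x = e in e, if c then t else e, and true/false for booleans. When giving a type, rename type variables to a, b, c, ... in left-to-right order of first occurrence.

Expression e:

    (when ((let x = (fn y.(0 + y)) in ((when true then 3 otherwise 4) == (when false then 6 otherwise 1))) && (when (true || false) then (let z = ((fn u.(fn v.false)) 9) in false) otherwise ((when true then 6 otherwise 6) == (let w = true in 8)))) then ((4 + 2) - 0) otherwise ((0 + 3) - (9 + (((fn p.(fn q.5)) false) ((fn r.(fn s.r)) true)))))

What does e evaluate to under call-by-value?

Answer: -11

Derivation:
step 0: (if ((let x = (\y.(0 + y)) in ((if true then 3 else 4) == (if false then 6 else 1))) && (if (true || false) then (let z = ((\u.(\v.false)) 9) in false) else ((if true then 6 else 6) == (let w = true in 8)))) then ((4 + 2) - 0) else ((0 + 3) - (9 + (((\p.(\q.5)) false) ((\r.(\s.r)) true)))))
step 1: [let@0.0] (if (((if true then 3 else 4) == (if false then 6 else 1)) && (if (true || false) then (let z = ((\u.(\v.false)) 9) in false) else ((if true then 6 else 6) == (let w = true in 8)))) then ((4 + 2) - 0) else ((0 + 3) - (9 + (((\p.(\q.5)) false) ((\r.(\s.r)) true)))))
step 2: [if@0.0.0] (if ((3 == (if false then 6 else 1)) && (if (true || false) then (let z = ((\u.(\v.false)) 9) in false) else ((if true then 6 else 6) == (let w = true in 8)))) then ((4 + 2) - 0) else ((0 + 3) - (9 + (((\p.(\q.5)) false) ((\r.(\s.r)) true)))))
step 3: [if@0.0.1] (if ((3 == 1) && (if (true || false) then (let z = ((\u.(\v.false)) 9) in false) else ((if true then 6 else 6) == (let w = true in 8)))) then ((4 + 2) - 0) else ((0 + 3) - (9 + (((\p.(\q.5)) false) ((\r.(\s.r)) true)))))
step 4: [delta@0.0] (if (false && (if (true || false) then (let z = ((\u.(\v.false)) 9) in false) else ((if true then 6 else 6) == (let w = true in 8)))) then ((4 + 2) - 0) else ((0 + 3) - (9 + (((\p.(\q.5)) false) ((\r.(\s.r)) true)))))
step 5: [delta@0.1.0] (if (false && (if true then (let z = ((\u.(\v.false)) 9) in false) else ((if true then 6 else 6) == (let w = true in 8)))) then ((4 + 2) - 0) else ((0 + 3) - (9 + (((\p.(\q.5)) false) ((\r.(\s.r)) true)))))
step 6: [if@0.1] (if (false && (let z = ((\u.(\v.false)) 9) in false)) then ((4 + 2) - 0) else ((0 + 3) - (9 + (((\p.(\q.5)) false) ((\r.(\s.r)) true)))))
step 7: [beta@0.1.0] (if (false && (let z = (\v.false) in false)) then ((4 + 2) - 0) else ((0 + 3) - (9 + (((\p.(\q.5)) false) ((\r.(\s.r)) true)))))
step 8: [let@0.1] (if (false && false) then ((4 + 2) - 0) else ((0 + 3) - (9 + (((\p.(\q.5)) false) ((\r.(\s.r)) true)))))
step 9: [delta@0] (if false then ((4 + 2) - 0) else ((0 + 3) - (9 + (((\p.(\q.5)) false) ((\r.(\s.r)) true)))))
step 10: [if@root] ((0 + 3) - (9 + (((\p.(\q.5)) false) ((\r.(\s.r)) true))))
step 11: [delta@0] (3 - (9 + (((\p.(\q.5)) false) ((\r.(\s.r)) true))))
step 12: [beta@1.1.0] (3 - (9 + ((\q.5) ((\r.(\s.r)) true))))
step 13: [beta@1.1.1] (3 - (9 + ((\q.5) (\s.true))))
step 14: [beta@1.1] (3 - (9 + 5))
step 15: [delta@1] (3 - 14)
step 16: [delta@root] -11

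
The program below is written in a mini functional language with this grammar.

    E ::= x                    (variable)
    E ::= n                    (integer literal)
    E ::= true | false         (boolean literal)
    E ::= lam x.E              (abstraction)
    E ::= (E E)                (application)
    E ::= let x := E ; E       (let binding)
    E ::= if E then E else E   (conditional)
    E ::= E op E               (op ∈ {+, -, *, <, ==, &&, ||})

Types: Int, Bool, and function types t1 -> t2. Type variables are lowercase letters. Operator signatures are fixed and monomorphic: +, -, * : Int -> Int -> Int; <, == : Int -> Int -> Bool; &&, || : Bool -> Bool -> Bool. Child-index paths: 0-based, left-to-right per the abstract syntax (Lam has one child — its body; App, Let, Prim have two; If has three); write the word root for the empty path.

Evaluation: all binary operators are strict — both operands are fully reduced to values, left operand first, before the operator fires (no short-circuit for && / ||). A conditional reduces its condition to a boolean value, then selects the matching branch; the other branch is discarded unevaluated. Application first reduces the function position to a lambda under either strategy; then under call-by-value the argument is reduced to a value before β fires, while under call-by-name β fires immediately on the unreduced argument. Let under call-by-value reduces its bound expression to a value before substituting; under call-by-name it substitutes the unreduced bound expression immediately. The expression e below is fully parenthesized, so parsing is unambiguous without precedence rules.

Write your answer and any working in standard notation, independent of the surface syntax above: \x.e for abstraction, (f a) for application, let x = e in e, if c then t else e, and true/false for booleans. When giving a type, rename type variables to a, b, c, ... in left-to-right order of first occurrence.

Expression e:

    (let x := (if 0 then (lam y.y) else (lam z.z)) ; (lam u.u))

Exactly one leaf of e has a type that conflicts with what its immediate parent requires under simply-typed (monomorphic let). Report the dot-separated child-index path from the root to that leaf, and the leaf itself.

Answer: 0.0 : 0

Trace:
  unify Int ~ Bool
  FAIL: mismatch Int ~ Bool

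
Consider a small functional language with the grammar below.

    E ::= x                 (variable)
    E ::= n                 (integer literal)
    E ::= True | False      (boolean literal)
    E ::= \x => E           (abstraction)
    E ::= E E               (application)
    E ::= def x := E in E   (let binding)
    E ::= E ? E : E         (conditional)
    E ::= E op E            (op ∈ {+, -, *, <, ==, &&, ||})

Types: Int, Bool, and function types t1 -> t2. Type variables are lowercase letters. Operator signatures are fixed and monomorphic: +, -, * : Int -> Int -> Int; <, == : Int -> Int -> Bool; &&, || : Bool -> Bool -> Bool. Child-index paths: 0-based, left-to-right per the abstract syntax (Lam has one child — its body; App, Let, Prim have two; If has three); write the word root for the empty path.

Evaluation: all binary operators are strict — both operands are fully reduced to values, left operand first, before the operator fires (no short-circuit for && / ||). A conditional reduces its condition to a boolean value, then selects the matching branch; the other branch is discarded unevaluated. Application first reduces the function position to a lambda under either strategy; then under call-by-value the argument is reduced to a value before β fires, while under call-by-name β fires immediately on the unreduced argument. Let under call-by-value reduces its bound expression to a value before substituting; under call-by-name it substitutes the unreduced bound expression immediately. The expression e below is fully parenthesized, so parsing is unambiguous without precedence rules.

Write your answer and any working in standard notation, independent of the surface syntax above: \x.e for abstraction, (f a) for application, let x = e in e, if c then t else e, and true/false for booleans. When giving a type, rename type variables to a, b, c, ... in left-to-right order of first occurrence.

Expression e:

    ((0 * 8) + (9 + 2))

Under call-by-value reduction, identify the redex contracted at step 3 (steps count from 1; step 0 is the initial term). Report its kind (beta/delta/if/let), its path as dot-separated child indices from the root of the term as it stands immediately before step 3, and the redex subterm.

Trace:
step 0: ((0 * 8) + (9 + 2))
step 1: [delta@0] (0 + (9 + 2))
step 2: [delta@1] (0 + 11)
step 3: [delta@root] 11

Answer: delta at root : (0 + 11)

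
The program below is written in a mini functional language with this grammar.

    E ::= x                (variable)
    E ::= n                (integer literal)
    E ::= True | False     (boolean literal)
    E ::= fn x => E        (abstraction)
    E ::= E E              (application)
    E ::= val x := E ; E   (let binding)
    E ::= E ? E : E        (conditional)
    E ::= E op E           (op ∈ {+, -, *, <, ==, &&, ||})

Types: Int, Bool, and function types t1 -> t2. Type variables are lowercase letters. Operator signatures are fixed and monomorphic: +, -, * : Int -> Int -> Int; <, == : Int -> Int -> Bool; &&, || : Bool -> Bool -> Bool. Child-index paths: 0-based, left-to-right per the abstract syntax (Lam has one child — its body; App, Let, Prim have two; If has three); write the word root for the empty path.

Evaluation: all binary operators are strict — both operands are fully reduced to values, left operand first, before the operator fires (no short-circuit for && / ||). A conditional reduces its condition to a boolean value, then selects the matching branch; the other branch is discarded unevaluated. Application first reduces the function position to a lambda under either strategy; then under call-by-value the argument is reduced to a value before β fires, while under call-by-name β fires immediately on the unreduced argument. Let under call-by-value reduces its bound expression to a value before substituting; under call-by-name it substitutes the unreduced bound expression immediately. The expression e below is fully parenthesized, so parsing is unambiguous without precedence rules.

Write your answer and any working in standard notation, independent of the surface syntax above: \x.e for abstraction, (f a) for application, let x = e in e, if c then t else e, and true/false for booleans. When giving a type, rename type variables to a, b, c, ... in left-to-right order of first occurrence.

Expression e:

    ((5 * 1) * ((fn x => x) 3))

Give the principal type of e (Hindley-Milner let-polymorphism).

Working:
  unify Int ~ Int
  unify Int ~ Int
  unify Int ~ Int
x : a
\x._ : a -> a
  unify a -> a ~ Int -> b
  unify a ~ Int
  unify Int ~ b
_ _ : Int
  unify Int ~ Int

Answer: Int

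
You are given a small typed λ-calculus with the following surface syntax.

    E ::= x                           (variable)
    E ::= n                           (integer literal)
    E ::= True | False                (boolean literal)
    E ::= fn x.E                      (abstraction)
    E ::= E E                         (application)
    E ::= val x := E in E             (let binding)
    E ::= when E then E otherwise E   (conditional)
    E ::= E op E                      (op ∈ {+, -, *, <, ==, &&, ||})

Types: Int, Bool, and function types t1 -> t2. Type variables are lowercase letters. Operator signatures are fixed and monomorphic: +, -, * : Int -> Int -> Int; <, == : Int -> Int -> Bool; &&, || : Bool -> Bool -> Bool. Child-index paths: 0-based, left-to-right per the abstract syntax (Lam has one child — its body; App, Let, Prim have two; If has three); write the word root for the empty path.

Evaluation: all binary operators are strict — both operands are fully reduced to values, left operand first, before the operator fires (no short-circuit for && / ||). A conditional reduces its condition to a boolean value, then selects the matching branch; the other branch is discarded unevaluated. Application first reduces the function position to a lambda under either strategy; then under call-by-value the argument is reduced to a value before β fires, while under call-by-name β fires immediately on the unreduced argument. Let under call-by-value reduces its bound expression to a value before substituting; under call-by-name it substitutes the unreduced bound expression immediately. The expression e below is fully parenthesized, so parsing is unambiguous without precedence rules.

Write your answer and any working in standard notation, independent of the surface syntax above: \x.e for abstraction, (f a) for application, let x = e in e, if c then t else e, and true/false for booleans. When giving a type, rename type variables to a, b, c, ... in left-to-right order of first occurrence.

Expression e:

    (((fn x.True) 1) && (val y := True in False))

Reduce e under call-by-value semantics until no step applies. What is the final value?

Answer: false

Trace:
step 0: (((\x.true) 1) && (let y = true in false))
step 1: [beta@0] (true && (let y = true in false))
step 2: [let@1] (true && false)
step 3: [delta@root] false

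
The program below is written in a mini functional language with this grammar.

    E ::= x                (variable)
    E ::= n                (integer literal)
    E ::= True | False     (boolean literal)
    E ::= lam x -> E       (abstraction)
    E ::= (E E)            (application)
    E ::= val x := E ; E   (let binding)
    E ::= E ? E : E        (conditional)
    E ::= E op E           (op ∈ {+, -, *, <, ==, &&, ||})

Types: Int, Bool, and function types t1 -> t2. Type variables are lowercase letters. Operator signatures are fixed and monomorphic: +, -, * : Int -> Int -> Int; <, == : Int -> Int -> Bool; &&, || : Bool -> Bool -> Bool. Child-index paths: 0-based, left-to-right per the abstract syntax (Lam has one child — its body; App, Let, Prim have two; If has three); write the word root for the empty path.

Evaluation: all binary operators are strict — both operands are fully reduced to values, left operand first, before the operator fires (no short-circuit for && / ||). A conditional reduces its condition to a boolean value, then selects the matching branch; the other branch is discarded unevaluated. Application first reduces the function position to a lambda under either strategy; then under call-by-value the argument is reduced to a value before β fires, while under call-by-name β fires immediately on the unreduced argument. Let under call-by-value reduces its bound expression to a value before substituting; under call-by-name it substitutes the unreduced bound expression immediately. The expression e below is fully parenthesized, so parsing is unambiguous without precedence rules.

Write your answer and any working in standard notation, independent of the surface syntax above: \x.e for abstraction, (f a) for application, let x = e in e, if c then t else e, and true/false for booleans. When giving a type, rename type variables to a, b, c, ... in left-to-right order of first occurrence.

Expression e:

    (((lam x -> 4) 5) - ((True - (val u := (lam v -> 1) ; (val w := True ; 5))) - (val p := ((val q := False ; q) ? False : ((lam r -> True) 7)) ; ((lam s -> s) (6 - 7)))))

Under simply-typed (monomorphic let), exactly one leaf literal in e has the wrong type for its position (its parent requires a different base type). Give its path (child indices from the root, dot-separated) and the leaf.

Derivation:
\x._ : a -> Int
  unify a -> Int ~ Int -> b
  unify a ~ Int
  unify Int ~ b
_ _ : Int
  unify Int ~ Int
  unify Bool ~ Int
  FAIL: mismatch Bool ~ Int

Answer: 1.0.0 : true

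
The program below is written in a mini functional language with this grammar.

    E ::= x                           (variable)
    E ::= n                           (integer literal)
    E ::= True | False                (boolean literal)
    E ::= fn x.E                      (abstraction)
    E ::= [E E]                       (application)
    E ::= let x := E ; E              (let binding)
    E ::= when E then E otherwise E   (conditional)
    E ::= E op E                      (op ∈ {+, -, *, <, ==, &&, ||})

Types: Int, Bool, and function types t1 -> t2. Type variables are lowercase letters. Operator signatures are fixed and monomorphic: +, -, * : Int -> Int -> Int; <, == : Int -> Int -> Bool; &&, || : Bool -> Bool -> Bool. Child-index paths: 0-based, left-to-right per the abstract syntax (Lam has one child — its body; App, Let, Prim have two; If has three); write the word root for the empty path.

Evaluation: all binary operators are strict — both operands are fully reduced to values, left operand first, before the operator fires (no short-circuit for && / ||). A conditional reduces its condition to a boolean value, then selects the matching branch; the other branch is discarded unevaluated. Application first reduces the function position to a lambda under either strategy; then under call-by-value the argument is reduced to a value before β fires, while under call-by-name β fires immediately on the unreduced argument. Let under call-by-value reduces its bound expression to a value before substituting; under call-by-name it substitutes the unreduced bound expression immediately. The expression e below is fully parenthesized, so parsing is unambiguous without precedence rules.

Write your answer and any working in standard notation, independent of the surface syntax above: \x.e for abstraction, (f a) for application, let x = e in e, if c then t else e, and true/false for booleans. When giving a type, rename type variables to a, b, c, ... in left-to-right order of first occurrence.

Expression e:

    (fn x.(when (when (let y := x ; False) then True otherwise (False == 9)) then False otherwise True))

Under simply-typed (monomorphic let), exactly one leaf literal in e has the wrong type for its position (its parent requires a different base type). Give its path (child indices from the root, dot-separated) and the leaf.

Answer: 0.0.2.0 : false

Derivation:
x : a
let y : a
  unify Bool ~ Bool
  unify Bool ~ Int
  FAIL: mismatch Bool ~ Int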